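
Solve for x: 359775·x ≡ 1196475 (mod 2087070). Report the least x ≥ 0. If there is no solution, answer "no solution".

115067

First find gcd(359775, 2087070):
2087070 = 5×359775 + 288195
359775 = 1×288195 + 71580
288195 = 4×71580 + 1875
71580 = 38×1875 + 330
1875 = 5×330 + 225
330 = 1×225 + 105
225 = 2×105 + 15
105 = 7×15 + 0
gcd = 15 and 15 | 1196475, so solutions exist. Divide through by 15: 23985x ≡ 79765 (mod 139138).
Now find 23985⁻¹ mod 139138:
139138 = 5·23985 + 19213
23985 = 1·19213 + 4772
19213 = 4·4772 + 125
4772 = 38·125 + 22
125 = 5·22 + 15
22 = 1·15 + 7
15 = 2·7 + 1
7 = 7·1 + 0
Back-substitute:
1 = 15 − 2·7
1 = −2·22 + 3·15
1 = 3·125 − 17·22
1 = −17·4772 + 649·125
1 = 649·19213 − 2613·4772
1 = −2613·23985 + 3262·19213
1 = 3262·139138 − 18923·23985
So 23985·(-18923) ≡ 1 (mod 139138), i.e. 23985⁻¹ ≡ 120215.
Then x ≡ 120215·79765 ≡ 115067 (mod 139138); the smallest non-negative solution is x = 115067.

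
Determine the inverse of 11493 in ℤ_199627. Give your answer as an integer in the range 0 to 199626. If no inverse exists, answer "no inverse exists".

Run Euclid on (199627, 11493):
199627 = 17×11493 + 4246
11493 = 2×4246 + 3001
4246 = 1×3001 + 1245
3001 = 2×1245 + 511
1245 = 2×511 + 223
511 = 2×223 + 65
223 = 3×65 + 28
65 = 2×28 + 9
28 = 3×9 + 1
9 = 9×1 + 0
gcd = 1, so the inverse exists. Back-substitute:
1 = 28 − 3·9
1 = −3·65 + 7·28
1 = 7·223 − 24·65
1 = −24·511 + 55·223
1 = 55·1245 − 134·511
1 = −134·3001 + 323·1245
1 = 323·4246 − 457·3001
1 = −457·11493 + 1237·4246
1 = 1237·199627 − 21486·11493
Thus 11493·(-21486) ≡ 1 (mod 199627); reducing, -21486 mod 199627 = 178141.

178141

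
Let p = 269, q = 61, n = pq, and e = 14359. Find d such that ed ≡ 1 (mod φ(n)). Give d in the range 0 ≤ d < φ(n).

φ(n) = (p−1)(q−1) = 268·60 = 16080.
Need d with 14359·d ≡ 1 (mod 16080). Apply the extended Euclidean algorithm:
16080 = 1*14359 + 1721
14359 = 8*1721 + 591
1721 = 2*591 + 539
591 = 1*539 + 52
539 = 10*52 + 19
52 = 2*19 + 14
19 = 1*14 + 5
14 = 2*5 + 4
5 = 1*4 + 1
4 = 4*1 + 0
Back-substitute:
1 = 5 − 4
1 = −14 + 3·5
1 = 3·19 − 4·14
1 = −4·52 + 11·19
1 = 11·539 − 114·52
1 = −114·591 + 125·539
1 = 125·1721 − 364·591
1 = −364·14359 + 3037·1721
1 = 3037·16080 − 3401·14359
So 14359·(-3401) ≡ 1 (mod 16080), hence d ≡ -3401 ≡ 12679 (mod 16080).

12679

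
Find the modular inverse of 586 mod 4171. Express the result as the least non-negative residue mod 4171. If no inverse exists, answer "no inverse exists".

4050

gcd(4171, 586) by repeated division:
4171 = 7*586 + 69
586 = 8*69 + 34
69 = 2*34 + 1
34 = 34*1 + 0
gcd = 1, so the inverse exists. Back-substitute:
1 = 69 − 2·34
1 = −2·586 + 17·69
1 = 17·4171 − 121·586
Hence 586⁻¹ ≡ -121 ≡ 4050 (mod 4171).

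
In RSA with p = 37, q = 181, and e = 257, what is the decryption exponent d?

φ(n) = (p−1)(q−1) = 36·180 = 6480.
Need d with 257·d ≡ 1 (mod 6480). Apply the extended Euclidean algorithm:
6480 = 25×257 + 55
257 = 4×55 + 37
55 = 1×37 + 18
37 = 2×18 + 1
18 = 18×1 + 0
Back-substitute:
1 = 37 − 2·18
1 = −2·55 + 3·37
1 = 3·257 − 14·55
1 = −14·6480 + 353·257
So 257·353 ≡ 1 (mod 6480), hence d = 353.

353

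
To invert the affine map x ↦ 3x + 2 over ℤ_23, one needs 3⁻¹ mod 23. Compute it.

Extended Euclidean algorithm:
23 = 7×3 + 2
3 = 1×2 + 1
2 = 2×1 + 0
gcd = 1, so the inverse exists. Back-substitute:
1 = 3 − 2
1 = −23 + 8·3
So 3·8 ≡ 1 (mod 23).

8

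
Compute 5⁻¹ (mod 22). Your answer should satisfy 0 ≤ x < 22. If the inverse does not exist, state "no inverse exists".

9

Apply the Euclidean algorithm to 22 and 5:
22 = 4×5 + 2
5 = 2×2 + 1
2 = 2×1 + 0
Since gcd(5, 22) = 1, back-substitute to write 1 as a combination:
1 = 5 − 2·2
1 = −2·22 + 9·5
So 5·9 ≡ 1 (mod 22).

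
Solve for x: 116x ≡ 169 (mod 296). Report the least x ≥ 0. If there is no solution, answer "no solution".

gcd(116, 296):
296 = 2×116 + 64
116 = 1×64 + 52
64 = 1×52 + 12
52 = 4×12 + 4
12 = 3×4 + 0
gcd = 4, but 4 ∤ 169, so the congruence has no solution.

no solution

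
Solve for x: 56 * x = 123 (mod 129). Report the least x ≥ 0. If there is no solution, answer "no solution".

69

First find gcd(56, 129):
129 = 2*56 + 17
56 = 3*17 + 5
17 = 3*5 + 2
5 = 2*2 + 1
2 = 2*1 + 0
gcd = 1, so a unique solution mod 129 exists.
Back-substitute for the Bézout coefficients:
1 = 5 − 2·2
1 = −2·17 + 7·5
1 = 7·56 − 23·17
1 = −23·129 + 53·56
So 56·(53) ≡ 1 (mod 129), giving 56⁻¹ ≡ 53.
x ≡ 56⁻¹·123 ≡ 53·123 ≡ 69 (mod 129).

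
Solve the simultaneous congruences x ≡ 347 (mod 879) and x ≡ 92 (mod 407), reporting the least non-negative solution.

Write x = 347 + 879·k. Then 879·k ≡ 92 − 347 ≡ 152 (mod 407).
Need 879⁻¹ mod 407. Extended Euclid on (407, 65):
407 = 6*65 + 17
65 = 3*17 + 14
17 = 1*14 + 3
14 = 4*3 + 2
3 = 1*2 + 1
2 = 2*1 + 0
Back-substitute:
1 = 3 − 2
1 = −14 + 5·3
1 = 5·17 − 6·14
1 = −6·65 + 23·17
1 = 23·407 − 144·65
879⁻¹ ≡ 263 (mod 407), so k ≡ 263·152 ≡ 90 (mod 407).
x = 347 + 879·90 = 79457.

79457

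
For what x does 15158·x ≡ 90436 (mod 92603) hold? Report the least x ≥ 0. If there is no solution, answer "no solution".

75601

First find gcd(15158, 92603):
92603 = 6×15158 + 1655
15158 = 9×1655 + 263
1655 = 6×263 + 77
263 = 3×77 + 32
77 = 2×32 + 13
32 = 2×13 + 6
13 = 2×6 + 1
6 = 6×1 + 0
gcd = 1, so a unique solution mod 92603 exists.
Back-substitute for the Bézout coefficients:
1 = 13 − 2·6
1 = −2·32 + 5·13
1 = 5·77 − 12·32
1 = −12·263 + 41·77
1 = 41·1655 − 258·263
1 = −258·15158 + 2363·1655
1 = 2363·92603 − 14436·15158
So 15158·(-14436) ≡ 1 (mod 92603), giving 15158⁻¹ ≡ 78167.
x ≡ 15158⁻¹·90436 ≡ 78167·90436 ≡ 75601 (mod 92603).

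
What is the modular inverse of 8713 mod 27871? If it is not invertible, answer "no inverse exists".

Extended Euclidean algorithm:
27871 = 3·8713 + 1732
8713 = 5·1732 + 53
1732 = 32·53 + 36
53 = 1·36 + 17
36 = 2·17 + 2
17 = 8·2 + 1
2 = 2·1 + 0
Since gcd(8713, 27871) = 1, back-substitute to write 1 as a combination:
1 = 17 − 8·2
1 = −8·36 + 17·17
1 = 17·53 − 25·36
1 = −25·1732 + 817·53
1 = 817·8713 − 4110·1732
1 = −4110·27871 + 13147·8713
So 8713·13147 ≡ 1 (mod 27871).

13147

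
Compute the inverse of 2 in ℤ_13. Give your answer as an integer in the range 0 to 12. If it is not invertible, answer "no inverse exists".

7

Run Euclid on (13, 2):
13 = 6*2 + 1
2 = 2*1 + 0
gcd = 1, so the inverse exists. Back-substitute:
1 = 13 − 6·2
Thus 2·(-6) ≡ 1 (mod 13); reducing, -6 mod 13 = 7.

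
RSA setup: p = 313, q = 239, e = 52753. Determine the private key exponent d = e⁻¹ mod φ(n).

22177

φ(n) = (p−1)(q−1) = 312·238 = 74256.
Need d with 52753·d ≡ 1 (mod 74256). Apply the extended Euclidean algorithm:
74256 = 1*52753 + 21503
52753 = 2*21503 + 9747
21503 = 2*9747 + 2009
9747 = 4*2009 + 1711
2009 = 1*1711 + 298
1711 = 5*298 + 221
298 = 1*221 + 77
221 = 2*77 + 67
77 = 1*67 + 10
67 = 6*10 + 7
10 = 1*7 + 3
7 = 2*3 + 1
3 = 3*1 + 0
Back-substitute:
1 = 7 − 2·3
1 = −2·10 + 3·7
1 = 3·67 − 20·10
1 = −20·77 + 23·67
1 = 23·221 − 66·77
1 = −66·298 + 89·221
1 = 89·1711 − 511·298
1 = −511·2009 + 600·1711
1 = 600·9747 − 2911·2009
1 = −2911·21503 + 6422·9747
1 = 6422·52753 − 15755·21503
1 = −15755·74256 + 22177·52753
So 52753·22177 ≡ 1 (mod 74256), hence d = 22177.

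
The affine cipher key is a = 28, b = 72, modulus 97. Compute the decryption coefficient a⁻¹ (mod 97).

gcd(97, 28) by repeated division:
97 = 3·28 + 13
28 = 2·13 + 2
13 = 6·2 + 1
2 = 2·1 + 0
The gcd is 1. Working backward:
1 = 13 − 6·2
1 = −6·28 + 13·13
1 = 13·97 − 45·28
Hence 28⁻¹ ≡ -45 ≡ 52 (mod 97).

52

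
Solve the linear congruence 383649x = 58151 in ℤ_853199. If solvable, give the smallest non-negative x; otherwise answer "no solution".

First find gcd(383649, 853199):
853199 = 2·383649 + 85901
383649 = 4·85901 + 40045
85901 = 2·40045 + 5811
40045 = 6·5811 + 5179
5811 = 1·5179 + 632
5179 = 8·632 + 123
632 = 5·123 + 17
123 = 7·17 + 4
17 = 4·4 + 1
4 = 4·1 + 0
gcd = 1, so a unique solution mod 853199 exists.
Back-substitute for the Bézout coefficients:
1 = 17 − 4·4
1 = −4·123 + 29·17
1 = 29·632 − 149·123
1 = −149·5179 + 1221·632
1 = 1221·5811 − 1370·5179
1 = −1370·40045 + 9441·5811
1 = 9441·85901 − 20252·40045
1 = −20252·383649 + 90449·85901
1 = 90449·853199 − 201150·383649
So 383649·(-201150) ≡ 1 (mod 853199), giving 383649⁻¹ ≡ 652049.
x ≡ 383649⁻¹·58151 ≡ 652049·58151 ≡ 284640 (mod 853199).

284640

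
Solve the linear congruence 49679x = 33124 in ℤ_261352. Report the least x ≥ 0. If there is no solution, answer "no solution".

34580

First find gcd(49679, 261352):
261352 = 5×49679 + 12957
49679 = 3×12957 + 10808
12957 = 1×10808 + 2149
10808 = 5×2149 + 63
2149 = 34×63 + 7
63 = 9×7 + 0
gcd = 7 and 7 | 33124, so solutions exist. Divide through by 7: 7097x ≡ 4732 (mod 37336).
Now find 7097⁻¹ mod 37336:
37336 = 5*7097 + 1851
7097 = 3*1851 + 1544
1851 = 1*1544 + 307
1544 = 5*307 + 9
307 = 34*9 + 1
9 = 9*1 + 0
Back-substitute:
1 = 307 − 34·9
1 = −34·1544 + 171·307
1 = 171·1851 − 205·1544
1 = −205·7097 + 786·1851
1 = 786·37336 − 4135·7097
So 7097·(-4135) ≡ 1 (mod 37336), i.e. 7097⁻¹ ≡ 33201.
Then x ≡ 33201·4732 ≡ 34580 (mod 37336); the smallest non-negative solution is x = 34580.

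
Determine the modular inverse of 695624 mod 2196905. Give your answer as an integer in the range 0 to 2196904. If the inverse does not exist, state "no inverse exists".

1662159

Extended Euclidean algorithm:
2196905 = 3*695624 + 110033
695624 = 6*110033 + 35426
110033 = 3*35426 + 3755
35426 = 9*3755 + 1631
3755 = 2*1631 + 493
1631 = 3*493 + 152
493 = 3*152 + 37
152 = 4*37 + 4
37 = 9*4 + 1
4 = 4*1 + 0
gcd = 1, so the inverse exists. Back-substitute:
1 = 37 − 9·4
1 = −9·152 + 37·37
1 = 37·493 − 120·152
1 = −120·1631 + 397·493
1 = 397·3755 − 914·1631
1 = −914·35426 + 8623·3755
1 = 8623·110033 − 26783·35426
1 = −26783·695624 + 169321·110033
1 = 169321·2196905 − 534746·695624
Hence 695624⁻¹ ≡ -534746 ≡ 1662159 (mod 2196905).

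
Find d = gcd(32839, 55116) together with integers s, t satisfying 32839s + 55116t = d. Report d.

1

Euclidean algorithm:
55116 = 1·32839 + 22277
32839 = 1·22277 + 10562
22277 = 2·10562 + 1153
10562 = 9·1153 + 185
1153 = 6·185 + 43
185 = 4·43 + 13
43 = 3·13 + 4
13 = 3·4 + 1
4 = 4·1 + 0
gcd(32839, 55116) = 1.
Working backward:
1 = 13 − 3·4
1 = −3·43 + 10·13
1 = 10·185 − 43·43
1 = −43·1153 + 268·185
1 = 268·10562 − 2455·1153
1 = −2455·22277 + 5178·10562
1 = 5178·32839 − 7633·22277
1 = −7633·55116 + 12811·32839
So 1 = (-7633)·55116 + (12811)·32839.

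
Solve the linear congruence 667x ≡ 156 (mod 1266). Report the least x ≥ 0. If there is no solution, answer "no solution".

First find gcd(667, 1266):
1266 = 1*667 + 599
667 = 1*599 + 68
599 = 8*68 + 55
68 = 1*55 + 13
55 = 4*13 + 3
13 = 4*3 + 1
3 = 3*1 + 0
gcd = 1, so a unique solution mod 1266 exists.
Back-substitute for the Bézout coefficients:
1 = 13 − 4·3
1 = −4·55 + 17·13
1 = 17·68 − 21·55
1 = −21·599 + 185·68
1 = 185·667 − 206·599
1 = −206·1266 + 391·667
So 667·(391) ≡ 1 (mod 1266), giving 667⁻¹ ≡ 391.
x ≡ 667⁻¹·156 ≡ 391·156 ≡ 228 (mod 1266).

228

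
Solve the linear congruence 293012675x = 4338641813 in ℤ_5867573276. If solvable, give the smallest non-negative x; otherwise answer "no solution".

800291115

First find gcd(293012675, 5867573276):
5867573276 = 20*293012675 + 7319776
293012675 = 40*7319776 + 221635
7319776 = 33*221635 + 5821
221635 = 38*5821 + 437
5821 = 13*437 + 140
437 = 3*140 + 17
140 = 8*17 + 4
17 = 4*4 + 1
4 = 4*1 + 0
gcd = 1, so a unique solution mod 5867573276 exists.
Back-substitute for the Bézout coefficients:
1 = 17 − 4·4
1 = −4·140 + 33·17
1 = 33·437 − 103·140
1 = −103·5821 + 1372·437
1 = 1372·221635 − 52239·5821
1 = −52239·7319776 + 1725259·221635
1 = 1725259·293012675 − 69062599·7319776
1 = −69062599·5867573276 + 1382977239·293012675
So 293012675·(1382977239) ≡ 1 (mod 5867573276), giving 293012675⁻¹ ≡ 1382977239.
x ≡ 293012675⁻¹·4338641813 ≡ 1382977239·4338641813 ≡ 800291115 (mod 5867573276).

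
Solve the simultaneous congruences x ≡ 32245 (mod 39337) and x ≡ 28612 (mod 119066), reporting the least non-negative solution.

Write x = 32245 + 39337·k. Then 39337·k ≡ 28612 − 32245 ≡ 115433 (mod 119066).
Need 39337⁻¹ mod 119066. Extended Euclid on (119066, 39337):
119066 = 3*39337 + 1055
39337 = 37*1055 + 302
1055 = 3*302 + 149
302 = 2*149 + 4
149 = 37*4 + 1
4 = 4*1 + 0
Back-substitute:
1 = 149 − 37·4
1 = −37·302 + 75·149
1 = 75·1055 − 262·302
1 = −262·39337 + 9769·1055
1 = 9769·119066 − 29569·39337
39337⁻¹ ≡ 89497 (mod 119066), so k ≡ 89497·115433 ≡ 26645 (mod 119066).
x = 32245 + 39337·26645 = 1048166610.

1048166610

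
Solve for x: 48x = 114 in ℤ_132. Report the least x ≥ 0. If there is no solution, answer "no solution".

no solution

gcd(48, 132):
132 = 2*48 + 36
48 = 1*36 + 12
36 = 3*12 + 0
gcd = 12, but 12 ∤ 114, so the congruence has no solution.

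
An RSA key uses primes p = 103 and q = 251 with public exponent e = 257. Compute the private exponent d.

φ(n) = (p−1)(q−1) = 102·250 = 25500.
Need d with 257·d ≡ 1 (mod 25500). Apply the extended Euclidean algorithm:
25500 = 99×257 + 57
257 = 4×57 + 29
57 = 1×29 + 28
29 = 1×28 + 1
28 = 28×1 + 0
Back-substitute:
1 = 29 − 28
1 = −57 + 2·29
1 = 2·257 − 9·57
1 = −9·25500 + 893·257
So 257·893 ≡ 1 (mod 25500), hence d = 893.

893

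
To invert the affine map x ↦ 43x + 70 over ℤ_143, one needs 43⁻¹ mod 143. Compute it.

Extended Euclidean algorithm:
143 = 3·43 + 14
43 = 3·14 + 1
14 = 14·1 + 0
gcd = 1, so the inverse exists. Back-substitute:
1 = 43 − 3·14
1 = −3·143 + 10·43
So 43·10 ≡ 1 (mod 143).

10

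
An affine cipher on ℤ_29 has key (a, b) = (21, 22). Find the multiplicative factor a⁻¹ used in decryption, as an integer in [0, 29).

18

Run Euclid on (29, 21):
29 = 1·21 + 8
21 = 2·8 + 5
8 = 1·5 + 3
5 = 1·3 + 2
3 = 1·2 + 1
2 = 2·1 + 0
Since gcd(21, 29) = 1, back-substitute to write 1 as a combination:
1 = 3 − 2
1 = −5 + 2·3
1 = 2·8 − 3·5
1 = −3·21 + 8·8
1 = 8·29 − 11·21
So 21·(-11) ≡ 1 (mod 29), and -11 ≡ 18 (mod 29).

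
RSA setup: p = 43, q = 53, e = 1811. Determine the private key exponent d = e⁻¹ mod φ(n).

φ(n) = (p−1)(q−1) = 42·52 = 2184.
Need d with 1811·d ≡ 1 (mod 2184). Apply the extended Euclidean algorithm:
2184 = 1·1811 + 373
1811 = 4·373 + 319
373 = 1·319 + 54
319 = 5·54 + 49
54 = 1·49 + 5
49 = 9·5 + 4
5 = 1·4 + 1
4 = 4·1 + 0
Back-substitute:
1 = 5 − 4
1 = −49 + 10·5
1 = 10·54 − 11·49
1 = −11·319 + 65·54
1 = 65·373 − 76·319
1 = −76·1811 + 369·373
1 = 369·2184 − 445·1811
So 1811·(-445) ≡ 1 (mod 2184), hence d ≡ -445 ≡ 1739 (mod 2184).

1739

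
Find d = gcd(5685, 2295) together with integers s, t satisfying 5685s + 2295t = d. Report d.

Repeated division:
5685 = 2·2295 + 1095
2295 = 2·1095 + 105
1095 = 10·105 + 45
105 = 2·45 + 15
45 = 3·15 + 0
gcd(5685, 2295) = 15.
Back-substituting:
15 = 105 − 2·45
15 = −2·1095 + 21·105
15 = 21·2295 − 44·1095
15 = −44·5685 + 109·2295
So 15 = (-44)·5685 + (109)·2295.

15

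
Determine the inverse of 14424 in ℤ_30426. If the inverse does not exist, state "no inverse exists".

Euclidean algorithm on 30426, 14424:
30426 = 2·14424 + 1578
14424 = 9·1578 + 222
1578 = 7·222 + 24
222 = 9·24 + 6
24 = 4·6 + 0
gcd(14424, 30426) = 6 ≠ 1, so 14424 has no multiplicative inverse modulo 30426.

no inverse exists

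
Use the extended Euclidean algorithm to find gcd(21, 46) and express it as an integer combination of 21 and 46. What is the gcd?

1

Euclidean algorithm:
46 = 2*21 + 4
21 = 5*4 + 1
4 = 4*1 + 0
gcd(21, 46) = 1.
Working backward:
1 = 21 − 5·4
1 = −5·46 + 11·21
So 1 = (-5)·46 + (11)·21.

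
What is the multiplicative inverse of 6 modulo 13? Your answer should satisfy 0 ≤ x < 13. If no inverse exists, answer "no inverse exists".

Run Euclid on (13, 6):
13 = 2×6 + 1
6 = 6×1 + 0
gcd = 1, so the inverse exists. Back-substitute:
1 = 13 − 2·6
Thus 6·(-2) ≡ 1 (mod 13); reducing, -2 mod 13 = 11.

11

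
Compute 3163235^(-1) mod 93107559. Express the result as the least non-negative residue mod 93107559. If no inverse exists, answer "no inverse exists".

72087830

Apply the Euclidean algorithm to 93107559 and 3163235:
93107559 = 29×3163235 + 1373744
3163235 = 2×1373744 + 415747
1373744 = 3×415747 + 126503
415747 = 3×126503 + 36238
126503 = 3×36238 + 17789
36238 = 2×17789 + 660
17789 = 26×660 + 629
660 = 1×629 + 31
629 = 20×31 + 9
31 = 3×9 + 4
9 = 2×4 + 1
4 = 4×1 + 0
Since gcd(3163235, 93107559) = 1, back-substitute to write 1 as a combination:
1 = 9 − 2·4
1 = −2·31 + 7·9
1 = 7·629 − 142·31
1 = −142·660 + 149·629
1 = 149·17789 − 4016·660
1 = −4016·36238 + 8181·17789
1 = 8181·126503 − 28559·36238
1 = −28559·415747 + 93858·126503
1 = 93858·1373744 − 310133·415747
1 = −310133·3163235 + 714124·1373744
1 = 714124·93107559 − 21019729·3163235
Thus 3163235·(-21019729) ≡ 1 (mod 93107559); reducing, -21019729 mod 93107559 = 72087830.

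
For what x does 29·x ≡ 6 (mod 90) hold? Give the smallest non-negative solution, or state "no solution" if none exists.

First find gcd(29, 90):
90 = 3*29 + 3
29 = 9*3 + 2
3 = 1*2 + 1
2 = 2*1 + 0
gcd = 1, so a unique solution mod 90 exists.
Back-substitute for the Bézout coefficients:
1 = 3 − 2
1 = −29 + 10·3
1 = 10·90 − 31·29
So 29·(-31) ≡ 1 (mod 90), giving 29⁻¹ ≡ 59.
x ≡ 29⁻¹·6 ≡ 59·6 ≡ 84 (mod 90).

84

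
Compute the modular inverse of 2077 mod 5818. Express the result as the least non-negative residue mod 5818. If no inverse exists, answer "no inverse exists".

2423

Run Euclid on (5818, 2077):
5818 = 2*2077 + 1664
2077 = 1*1664 + 413
1664 = 4*413 + 12
413 = 34*12 + 5
12 = 2*5 + 2
5 = 2*2 + 1
2 = 2*1 + 0
gcd = 1, so the inverse exists. Back-substitute:
1 = 5 − 2·2
1 = −2·12 + 5·5
1 = 5·413 − 172·12
1 = −172·1664 + 693·413
1 = 693·2077 − 865·1664
1 = −865·5818 + 2423·2077
So 2077·2423 ≡ 1 (mod 5818).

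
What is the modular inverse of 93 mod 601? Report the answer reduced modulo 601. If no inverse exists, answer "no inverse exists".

517

Run Euclid on (601, 93):
601 = 6*93 + 43
93 = 2*43 + 7
43 = 6*7 + 1
7 = 7*1 + 0
gcd = 1, so the inverse exists. Back-substitute:
1 = 43 − 6·7
1 = −6·93 + 13·43
1 = 13·601 − 84·93
So 93·(-84) ≡ 1 (mod 601), and -84 ≡ 517 (mod 601).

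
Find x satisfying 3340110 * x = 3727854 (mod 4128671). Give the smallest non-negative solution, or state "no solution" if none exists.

First find gcd(3340110, 4128671):
4128671 = 1·3340110 + 788561
3340110 = 4·788561 + 185866
788561 = 4·185866 + 45097
185866 = 4·45097 + 5478
45097 = 8·5478 + 1273
5478 = 4·1273 + 386
1273 = 3·386 + 115
386 = 3·115 + 41
115 = 2·41 + 33
41 = 1·33 + 8
33 = 4·8 + 1
8 = 8·1 + 0
gcd = 1, so a unique solution mod 4128671 exists.
Back-substitute for the Bézout coefficients:
1 = 33 − 4·8
1 = −4·41 + 5·33
1 = 5·115 − 14·41
1 = −14·386 + 47·115
1 = 47·1273 − 155·386
1 = −155·5478 + 667·1273
1 = 667·45097 − 5491·5478
1 = −5491·185866 + 22631·45097
1 = 22631·788561 − 96015·185866
1 = −96015·3340110 + 406691·788561
1 = 406691·4128671 − 502706·3340110
So 3340110·(-502706) ≡ 1 (mod 4128671), giving 3340110⁻¹ ≡ 3625965.
x ≡ 3340110⁻¹·3727854 ≡ 3625965·3727854 ≡ 1579989 (mod 4128671).

1579989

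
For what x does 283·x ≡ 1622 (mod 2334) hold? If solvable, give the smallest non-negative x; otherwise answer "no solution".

2282

First find gcd(283, 2334):
2334 = 8*283 + 70
283 = 4*70 + 3
70 = 23*3 + 1
3 = 3*1 + 0
gcd = 1, so a unique solution mod 2334 exists.
Back-substitute for the Bézout coefficients:
1 = 70 − 23·3
1 = −23·283 + 93·70
1 = 93·2334 − 767·283
So 283·(-767) ≡ 1 (mod 2334), giving 283⁻¹ ≡ 1567.
x ≡ 283⁻¹·1622 ≡ 1567·1622 ≡ 2282 (mod 2334).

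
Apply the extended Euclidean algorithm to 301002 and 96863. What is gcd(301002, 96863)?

Apply Euclid's algorithm to 301002 and 96863:
301002 = 3×96863 + 10413
96863 = 9×10413 + 3146
10413 = 3×3146 + 975
3146 = 3×975 + 221
975 = 4×221 + 91
221 = 2×91 + 39
91 = 2×39 + 13
39 = 3×13 + 0
gcd(301002, 96863) = 13.
Express as a combination:
13 = 91 − 2·39
13 = −2·221 + 5·91
13 = 5·975 − 22·221
13 = −22·3146 + 71·975
13 = 71·10413 − 235·3146
13 = −235·96863 + 2186·10413
13 = 2186·301002 − 6793·96863
So 13 = (2186)·301002 + (-6793)·96863.

13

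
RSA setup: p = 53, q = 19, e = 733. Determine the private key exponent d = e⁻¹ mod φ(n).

φ(n) = (p−1)(q−1) = 52·18 = 936.
Need d with 733·d ≡ 1 (mod 936). Apply the extended Euclidean algorithm:
936 = 1·733 + 203
733 = 3·203 + 124
203 = 1·124 + 79
124 = 1·79 + 45
79 = 1·45 + 34
45 = 1·34 + 11
34 = 3·11 + 1
11 = 11·1 + 0
Back-substitute:
1 = 34 − 3·11
1 = −3·45 + 4·34
1 = 4·79 − 7·45
1 = −7·124 + 11·79
1 = 11·203 − 18·124
1 = −18·733 + 65·203
1 = 65·936 − 83·733
So 733·(-83) ≡ 1 (mod 936), hence d ≡ -83 ≡ 853 (mod 936).

853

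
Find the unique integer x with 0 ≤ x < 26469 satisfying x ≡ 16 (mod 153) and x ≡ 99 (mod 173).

Write x = 16 + 153·k. Then 153·k ≡ 99 − 16 ≡ 83 (mod 173).
Need 153⁻¹ mod 173. Extended Euclid on (173, 153):
173 = 1*153 + 20
153 = 7*20 + 13
20 = 1*13 + 7
13 = 1*7 + 6
7 = 1*6 + 1
6 = 6*1 + 0
Back-substitute:
1 = 7 − 6
1 = −13 + 2·7
1 = 2·20 − 3·13
1 = −3·153 + 23·20
1 = 23·173 − 26·153
153⁻¹ ≡ 147 (mod 173), so k ≡ 147·83 ≡ 91 (mod 173).
x = 16 + 153·91 = 13939.

13939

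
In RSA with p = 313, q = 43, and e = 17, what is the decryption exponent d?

4625

φ(n) = (p−1)(q−1) = 312·42 = 13104.
Need d with 17·d ≡ 1 (mod 13104). Apply the extended Euclidean algorithm:
13104 = 770*17 + 14
17 = 1*14 + 3
14 = 4*3 + 2
3 = 1*2 + 1
2 = 2*1 + 0
Back-substitute:
1 = 3 − 2
1 = −14 + 5·3
1 = 5·17 − 6·14
1 = −6·13104 + 4625·17
So 17·4625 ≡ 1 (mod 13104), hence d = 4625.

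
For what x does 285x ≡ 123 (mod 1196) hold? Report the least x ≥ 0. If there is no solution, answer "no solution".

First find gcd(285, 1196):
1196 = 4*285 + 56
285 = 5*56 + 5
56 = 11*5 + 1
5 = 5*1 + 0
gcd = 1, so a unique solution mod 1196 exists.
Back-substitute for the Bézout coefficients:
1 = 56 − 11·5
1 = −11·285 + 56·56
1 = 56·1196 − 235·285
So 285·(-235) ≡ 1 (mod 1196), giving 285⁻¹ ≡ 961.
x ≡ 285⁻¹·123 ≡ 961·123 ≡ 995 (mod 1196).

995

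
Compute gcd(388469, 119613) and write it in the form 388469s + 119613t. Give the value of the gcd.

Repeated division:
388469 = 3·119613 + 29630
119613 = 4·29630 + 1093
29630 = 27·1093 + 119
1093 = 9·119 + 22
119 = 5·22 + 9
22 = 2·9 + 4
9 = 2·4 + 1
4 = 4·1 + 0
gcd(388469, 119613) = 1.
Working backward:
1 = 9 − 2·4
1 = −2·22 + 5·9
1 = 5·119 − 27·22
1 = −27·1093 + 248·119
1 = 248·29630 − 6723·1093
1 = −6723·119613 + 27140·29630
1 = 27140·388469 − 88143·119613
So 1 = (27140)·388469 + (-88143)·119613.

1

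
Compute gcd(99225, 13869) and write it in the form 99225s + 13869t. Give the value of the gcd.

9

Apply Euclid's algorithm to 99225 and 13869:
99225 = 7×13869 + 2142
13869 = 6×2142 + 1017
2142 = 2×1017 + 108
1017 = 9×108 + 45
108 = 2×45 + 18
45 = 2×18 + 9
18 = 2×9 + 0
gcd(99225, 13869) = 9.
Working backward:
9 = 45 − 2·18
9 = −2·108 + 5·45
9 = 5·1017 − 47·108
9 = −47·2142 + 99·1017
9 = 99·13869 − 641·2142
9 = −641·99225 + 4586·13869
So 9 = (-641)·99225 + (4586)·13869.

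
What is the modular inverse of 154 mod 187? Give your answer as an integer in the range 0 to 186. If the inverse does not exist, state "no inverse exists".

Euclidean algorithm on 187, 154:
187 = 1·154 + 33
154 = 4·33 + 22
33 = 1·22 + 11
22 = 2·11 + 0
The gcd is 11, not 1, hence no inverse exists.

no inverse exists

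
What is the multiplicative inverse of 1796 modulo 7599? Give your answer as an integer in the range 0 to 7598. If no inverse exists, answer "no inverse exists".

Apply the Euclidean algorithm to 7599 and 1796:
7599 = 4*1796 + 415
1796 = 4*415 + 136
415 = 3*136 + 7
136 = 19*7 + 3
7 = 2*3 + 1
3 = 3*1 + 0
Since gcd(1796, 7599) = 1, back-substitute to write 1 as a combination:
1 = 7 − 2·3
1 = −2·136 + 39·7
1 = 39·415 − 119·136
1 = −119·1796 + 515·415
1 = 515·7599 − 2179·1796
Hence 1796⁻¹ ≡ -2179 ≡ 5420 (mod 7599).

5420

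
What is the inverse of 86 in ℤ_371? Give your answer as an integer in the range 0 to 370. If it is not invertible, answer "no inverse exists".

151

Run Euclid on (371, 86):
371 = 4×86 + 27
86 = 3×27 + 5
27 = 5×5 + 2
5 = 2×2 + 1
2 = 2×1 + 0
gcd = 1, so the inverse exists. Back-substitute:
1 = 5 − 2·2
1 = −2·27 + 11·5
1 = 11·86 − 35·27
1 = −35·371 + 151·86
So 86·151 ≡ 1 (mod 371).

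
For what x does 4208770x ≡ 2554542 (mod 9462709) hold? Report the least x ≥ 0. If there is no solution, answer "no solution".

First find gcd(4208770, 9462709):
9462709 = 2·4208770 + 1045169
4208770 = 4·1045169 + 28094
1045169 = 37·28094 + 5691
28094 = 4·5691 + 5330
5691 = 1·5330 + 361
5330 = 14·361 + 276
361 = 1·276 + 85
276 = 3·85 + 21
85 = 4·21 + 1
21 = 21·1 + 0
gcd = 1, so a unique solution mod 9462709 exists.
Back-substitute for the Bézout coefficients:
1 = 85 − 4·21
1 = −4·276 + 13·85
1 = 13·361 − 17·276
1 = −17·5330 + 251·361
1 = 251·5691 − 268·5330
1 = −268·28094 + 1323·5691
1 = 1323·1045169 − 49219·28094
1 = −49219·4208770 + 198199·1045169
1 = 198199·9462709 − 445617·4208770
So 4208770·(-445617) ≡ 1 (mod 9462709), giving 4208770⁻¹ ≡ 9017092.
x ≡ 4208770⁻¹·2554542 ≡ 9017092·2554542 ≡ 7087577 (mod 9462709).

7087577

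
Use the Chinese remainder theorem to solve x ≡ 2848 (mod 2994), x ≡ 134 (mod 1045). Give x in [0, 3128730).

748354

Write x = 2848 + 2994·k. Then 2994·k ≡ 134 − 2848 ≡ 421 (mod 1045).
Need 2994⁻¹ mod 1045. Extended Euclid on (1045, 904):
1045 = 1*904 + 141
904 = 6*141 + 58
141 = 2*58 + 25
58 = 2*25 + 8
25 = 3*8 + 1
8 = 8*1 + 0
Back-substitute:
1 = 25 − 3·8
1 = −3·58 + 7·25
1 = 7·141 − 17·58
1 = −17·904 + 109·141
1 = 109·1045 − 126·904
2994⁻¹ ≡ 919 (mod 1045), so k ≡ 919·421 ≡ 249 (mod 1045).
x = 2848 + 2994·249 = 748354.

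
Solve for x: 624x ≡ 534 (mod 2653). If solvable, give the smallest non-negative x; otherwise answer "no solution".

First find gcd(624, 2653):
2653 = 4×624 + 157
624 = 3×157 + 153
157 = 1×153 + 4
153 = 38×4 + 1
4 = 4×1 + 0
gcd = 1, so a unique solution mod 2653 exists.
Back-substitute for the Bézout coefficients:
1 = 153 − 38·4
1 = −38·157 + 39·153
1 = 39·624 − 155·157
1 = −155·2653 + 659·624
So 624·(659) ≡ 1 (mod 2653), giving 624⁻¹ ≡ 659.
x ≡ 624⁻¹·534 ≡ 659·534 ≡ 1710 (mod 2653).

1710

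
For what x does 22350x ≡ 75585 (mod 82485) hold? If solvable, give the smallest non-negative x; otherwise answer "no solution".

First find gcd(22350, 82485):
82485 = 3·22350 + 15435
22350 = 1·15435 + 6915
15435 = 2·6915 + 1605
6915 = 4·1605 + 495
1605 = 3·495 + 120
495 = 4·120 + 15
120 = 8·15 + 0
gcd = 15 and 15 | 75585, so solutions exist. Divide through by 15: 1490x ≡ 5039 (mod 5499).
Now find 1490⁻¹ mod 5499:
5499 = 3*1490 + 1029
1490 = 1*1029 + 461
1029 = 2*461 + 107
461 = 4*107 + 33
107 = 3*33 + 8
33 = 4*8 + 1
8 = 8*1 + 0
Back-substitute:
1 = 33 − 4·8
1 = −4·107 + 13·33
1 = 13·461 − 56·107
1 = −56·1029 + 125·461
1 = 125·1490 − 181·1029
1 = −181·5499 + 668·1490
So 1490⁻¹ ≡ 668 (mod 5499).
Then x ≡ 668·5039 ≡ 664 (mod 5499); the smallest non-negative solution is x = 664.

664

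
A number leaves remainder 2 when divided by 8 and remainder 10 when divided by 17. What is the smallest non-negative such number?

Write x = 2 + 8·k. Then 8·k ≡ 10 − 2 ≡ 8 (mod 17).
Need 8⁻¹ mod 17. Extended Euclid on (17, 8):
17 = 2·8 + 1
8 = 8·1 + 0
Back-substitute:
1 = 17 − 2·8
8⁻¹ ≡ 15 (mod 17), so k ≡ 15·8 ≡ 1 (mod 17).
x = 2 + 8·1 = 10.

10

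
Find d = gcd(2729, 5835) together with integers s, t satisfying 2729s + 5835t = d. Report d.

1

Repeated division:
5835 = 2·2729 + 377
2729 = 7·377 + 90
377 = 4·90 + 17
90 = 5·17 + 5
17 = 3·5 + 2
5 = 2·2 + 1
2 = 2·1 + 0
gcd(2729, 5835) = 1.
Express as a combination:
1 = 5 − 2·2
1 = −2·17 + 7·5
1 = 7·90 − 37·17
1 = −37·377 + 155·90
1 = 155·2729 − 1122·377
1 = −1122·5835 + 2399·2729
So 1 = (-1122)·5835 + (2399)·2729.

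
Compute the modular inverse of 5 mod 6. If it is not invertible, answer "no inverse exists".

5

Extended Euclidean algorithm:
6 = 1·5 + 1
5 = 5·1 + 0
Since gcd(5, 6) = 1, back-substitute to write 1 as a combination:
1 = 6 − 5
Hence 5⁻¹ ≡ -1 ≡ 5 (mod 6).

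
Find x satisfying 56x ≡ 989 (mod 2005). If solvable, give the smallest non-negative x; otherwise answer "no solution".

First find gcd(56, 2005):
2005 = 35×56 + 45
56 = 1×45 + 11
45 = 4×11 + 1
11 = 11×1 + 0
gcd = 1, so a unique solution mod 2005 exists.
Back-substitute for the Bézout coefficients:
1 = 45 − 4·11
1 = −4·56 + 5·45
1 = 5·2005 − 179·56
So 56·(-179) ≡ 1 (mod 2005), giving 56⁻¹ ≡ 1826.
x ≡ 56⁻¹·989 ≡ 1826·989 ≡ 1414 (mod 2005).

1414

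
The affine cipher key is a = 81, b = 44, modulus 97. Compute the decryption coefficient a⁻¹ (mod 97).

6

Apply the Euclidean algorithm to 97 and 81:
97 = 1*81 + 16
81 = 5*16 + 1
16 = 16*1 + 0
The gcd is 1. Working backward:
1 = 81 − 5·16
1 = −5·97 + 6·81
So 81·6 ≡ 1 (mod 97).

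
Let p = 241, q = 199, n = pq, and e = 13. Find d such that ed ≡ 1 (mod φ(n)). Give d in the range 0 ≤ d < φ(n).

18277

φ(n) = (p−1)(q−1) = 240·198 = 47520.
Need d with 13·d ≡ 1 (mod 47520). Apply the extended Euclidean algorithm:
47520 = 3655×13 + 5
13 = 2×5 + 3
5 = 1×3 + 2
3 = 1×2 + 1
2 = 2×1 + 0
Back-substitute:
1 = 3 − 2
1 = −5 + 2·3
1 = 2·13 − 5·5
1 = −5·47520 + 18277·13
So 13·18277 ≡ 1 (mod 47520), hence d = 18277.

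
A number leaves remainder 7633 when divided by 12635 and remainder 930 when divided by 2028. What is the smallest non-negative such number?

Write x = 7633 + 12635·k. Then 12635·k ≡ 930 − 7633 ≡ 1409 (mod 2028).
Need 12635⁻¹ mod 2028. Extended Euclid on (2028, 467):
2028 = 4×467 + 160
467 = 2×160 + 147
160 = 1×147 + 13
147 = 11×13 + 4
13 = 3×4 + 1
4 = 4×1 + 0
Back-substitute:
1 = 13 − 3·4
1 = −3·147 + 34·13
1 = 34·160 − 37·147
1 = −37·467 + 108·160
1 = 108·2028 − 469·467
12635⁻¹ ≡ 1559 (mod 2028), so k ≡ 1559·1409 ≡ 307 (mod 2028).
x = 7633 + 12635·307 = 3886578.

3886578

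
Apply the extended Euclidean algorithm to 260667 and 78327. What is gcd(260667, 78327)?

9

Euclidean algorithm:
260667 = 3×78327 + 25686
78327 = 3×25686 + 1269
25686 = 20×1269 + 306
1269 = 4×306 + 45
306 = 6×45 + 36
45 = 1×36 + 9
36 = 4×9 + 0
gcd(260667, 78327) = 9.
Express as a combination:
9 = 45 − 36
9 = −306 + 7·45
9 = 7·1269 − 29·306
9 = −29·25686 + 587·1269
9 = 587·78327 − 1790·25686
9 = −1790·260667 + 5957·78327
So 9 = (-1790)·260667 + (5957)·78327.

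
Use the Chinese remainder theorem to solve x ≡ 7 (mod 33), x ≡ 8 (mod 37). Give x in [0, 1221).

304

Write x = 7 + 33·k. Then 33·k ≡ 8 − 7 ≡ 1 (mod 37).
Need 33⁻¹ mod 37. Extended Euclid on (37, 33):
37 = 1*33 + 4
33 = 8*4 + 1
4 = 4*1 + 0
Back-substitute:
1 = 33 − 8·4
1 = −8·37 + 9·33
33⁻¹ ≡ 9 (mod 37), so k ≡ 9·1 ≡ 9 (mod 37).
x = 7 + 33·9 = 304.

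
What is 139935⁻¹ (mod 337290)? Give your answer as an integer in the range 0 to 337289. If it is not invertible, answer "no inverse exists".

Euclidean algorithm on 337290, 139935:
337290 = 2·139935 + 57420
139935 = 2·57420 + 25095
57420 = 2·25095 + 7230
25095 = 3·7230 + 3405
7230 = 2·3405 + 420
3405 = 8·420 + 45
420 = 9·45 + 15
45 = 3·15 + 0
Since gcd = 15 > 1, 139935 is not a unit mod 337290.

no inverse exists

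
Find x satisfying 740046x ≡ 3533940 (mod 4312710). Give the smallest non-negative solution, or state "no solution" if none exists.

610530

First find gcd(740046, 4312710):
4312710 = 5×740046 + 612480
740046 = 1×612480 + 127566
612480 = 4×127566 + 102216
127566 = 1×102216 + 25350
102216 = 4×25350 + 816
25350 = 31×816 + 54
816 = 15×54 + 6
54 = 9×6 + 0
gcd = 6 and 6 | 3533940, so solutions exist. Divide through by 6: 123341x ≡ 588990 (mod 718785).
Now find 123341⁻¹ mod 718785:
718785 = 5·123341 + 102080
123341 = 1·102080 + 21261
102080 = 4·21261 + 17036
21261 = 1·17036 + 4225
17036 = 4·4225 + 136
4225 = 31·136 + 9
136 = 15·9 + 1
9 = 9·1 + 0
Back-substitute:
1 = 136 − 15·9
1 = −15·4225 + 466·136
1 = 466·17036 − 1879·4225
1 = −1879·21261 + 2345·17036
1 = 2345·102080 − 11259·21261
1 = −11259·123341 + 13604·102080
1 = 13604·718785 − 79279·123341
So 123341·(-79279) ≡ 1 (mod 718785), i.e. 123341⁻¹ ≡ 639506.
Then x ≡ 639506·588990 ≡ 610530 (mod 718785); the smallest non-negative solution is x = 610530.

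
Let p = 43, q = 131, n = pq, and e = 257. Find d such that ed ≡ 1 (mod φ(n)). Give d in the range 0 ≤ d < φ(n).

φ(n) = (p−1)(q−1) = 42·130 = 5460.
Need d with 257·d ≡ 1 (mod 5460). Apply the extended Euclidean algorithm:
5460 = 21·257 + 63
257 = 4·63 + 5
63 = 12·5 + 3
5 = 1·3 + 2
3 = 1·2 + 1
2 = 2·1 + 0
Back-substitute:
1 = 3 − 2
1 = −5 + 2·3
1 = 2·63 − 25·5
1 = −25·257 + 102·63
1 = 102·5460 − 2167·257
So 257·(-2167) ≡ 1 (mod 5460), hence d ≡ -2167 ≡ 3293 (mod 5460).

3293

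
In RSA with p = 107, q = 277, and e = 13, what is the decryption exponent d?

4501

φ(n) = (p−1)(q−1) = 106·276 = 29256.
Need d with 13·d ≡ 1 (mod 29256). Apply the extended Euclidean algorithm:
29256 = 2250×13 + 6
13 = 2×6 + 1
6 = 6×1 + 0
Back-substitute:
1 = 13 − 2·6
1 = −2·29256 + 4501·13
So 13·4501 ≡ 1 (mod 29256), hence d = 4501.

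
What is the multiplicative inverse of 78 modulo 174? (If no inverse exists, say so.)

no inverse exists

Compute gcd(78, 174):
174 = 2*78 + 18
78 = 4*18 + 6
18 = 3*6 + 0
The gcd is 6, not 1, hence no inverse exists.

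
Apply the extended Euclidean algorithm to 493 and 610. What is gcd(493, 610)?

1

Apply Euclid's algorithm to 610 and 493:
610 = 1*493 + 117
493 = 4*117 + 25
117 = 4*25 + 17
25 = 1*17 + 8
17 = 2*8 + 1
8 = 8*1 + 0
gcd(493, 610) = 1.
Back-substituting:
1 = 17 − 2·8
1 = −2·25 + 3·17
1 = 3·117 − 14·25
1 = −14·493 + 59·117
1 = 59·610 − 73·493
So 1 = (59)·610 + (-73)·493.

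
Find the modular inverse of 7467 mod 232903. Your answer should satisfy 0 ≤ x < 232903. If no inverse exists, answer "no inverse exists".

74640

Extended Euclidean algorithm:
232903 = 31*7467 + 1426
7467 = 5*1426 + 337
1426 = 4*337 + 78
337 = 4*78 + 25
78 = 3*25 + 3
25 = 8*3 + 1
3 = 3*1 + 0
The gcd is 1. Working backward:
1 = 25 − 8·3
1 = −8·78 + 25·25
1 = 25·337 − 108·78
1 = −108·1426 + 457·337
1 = 457·7467 − 2393·1426
1 = −2393·232903 + 74640·7467
So 7467·74640 ≡ 1 (mod 232903).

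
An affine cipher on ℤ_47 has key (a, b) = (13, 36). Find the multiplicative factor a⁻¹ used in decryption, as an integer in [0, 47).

Extended Euclidean algorithm:
47 = 3*13 + 8
13 = 1*8 + 5
8 = 1*5 + 3
5 = 1*3 + 2
3 = 1*2 + 1
2 = 2*1 + 0
The gcd is 1. Working backward:
1 = 3 − 2
1 = −5 + 2·3
1 = 2·8 − 3·5
1 = −3·13 + 5·8
1 = 5·47 − 18·13
So 13·(-18) ≡ 1 (mod 47), and -18 ≡ 29 (mod 47).

29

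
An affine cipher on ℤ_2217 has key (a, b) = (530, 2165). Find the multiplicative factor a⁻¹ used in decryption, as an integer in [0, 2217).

Run Euclid on (2217, 530):
2217 = 4×530 + 97
530 = 5×97 + 45
97 = 2×45 + 7
45 = 6×7 + 3
7 = 2×3 + 1
3 = 3×1 + 0
The gcd is 1. Working backward:
1 = 7 − 2·3
1 = −2·45 + 13·7
1 = 13·97 − 28·45
1 = −28·530 + 153·97
1 = 153·2217 − 640·530
So 530·(-640) ≡ 1 (mod 2217), and -640 ≡ 1577 (mod 2217).

1577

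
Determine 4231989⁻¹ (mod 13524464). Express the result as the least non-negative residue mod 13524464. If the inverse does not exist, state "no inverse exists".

3357997

Extended Euclidean algorithm:
13524464 = 3×4231989 + 828497
4231989 = 5×828497 + 89504
828497 = 9×89504 + 22961
89504 = 3×22961 + 20621
22961 = 1×20621 + 2340
20621 = 8×2340 + 1901
2340 = 1×1901 + 439
1901 = 4×439 + 145
439 = 3×145 + 4
145 = 36×4 + 1
4 = 4×1 + 0
gcd = 1, so the inverse exists. Back-substitute:
1 = 145 − 36·4
1 = −36·439 + 109·145
1 = 109·1901 − 472·439
1 = −472·2340 + 581·1901
1 = 581·20621 − 5120·2340
1 = −5120·22961 + 5701·20621
1 = 5701·89504 − 22223·22961
1 = −22223·828497 + 205708·89504
1 = 205708·4231989 − 1050763·828497
1 = −1050763·13524464 + 3357997·4231989
So 4231989·3357997 ≡ 1 (mod 13524464).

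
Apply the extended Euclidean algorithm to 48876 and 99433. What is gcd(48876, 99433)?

1

Apply Euclid's algorithm to 99433 and 48876:
99433 = 2*48876 + 1681
48876 = 29*1681 + 127
1681 = 13*127 + 30
127 = 4*30 + 7
30 = 4*7 + 2
7 = 3*2 + 1
2 = 2*1 + 0
gcd(48876, 99433) = 1.
Express as a combination:
1 = 7 − 3·2
1 = −3·30 + 13·7
1 = 13·127 − 55·30
1 = −55·1681 + 728·127
1 = 728·48876 − 21167·1681
1 = −21167·99433 + 43062·48876
So 1 = (-21167)·99433 + (43062)·48876.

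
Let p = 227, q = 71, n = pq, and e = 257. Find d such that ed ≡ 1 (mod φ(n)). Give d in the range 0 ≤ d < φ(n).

7633

φ(n) = (p−1)(q−1) = 226·70 = 15820.
Need d with 257·d ≡ 1 (mod 15820). Apply the extended Euclidean algorithm:
15820 = 61×257 + 143
257 = 1×143 + 114
143 = 1×114 + 29
114 = 3×29 + 27
29 = 1×27 + 2
27 = 13×2 + 1
2 = 2×1 + 0
Back-substitute:
1 = 27 − 13·2
1 = −13·29 + 14·27
1 = 14·114 − 55·29
1 = −55·143 + 69·114
1 = 69·257 − 124·143
1 = −124·15820 + 7633·257
So 257·7633 ≡ 1 (mod 15820), hence d = 7633.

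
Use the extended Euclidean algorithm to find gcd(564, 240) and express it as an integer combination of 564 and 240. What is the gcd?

Repeated division:
564 = 2*240 + 84
240 = 2*84 + 72
84 = 1*72 + 12
72 = 6*12 + 0
gcd(564, 240) = 12.
Back-substituting:
12 = 84 − 72
12 = −240 + 3·84
12 = 3·564 − 7·240
So 12 = (3)·564 + (-7)·240.

12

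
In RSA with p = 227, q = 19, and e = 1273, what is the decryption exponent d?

2761

φ(n) = (p−1)(q−1) = 226·18 = 4068.
Need d with 1273·d ≡ 1 (mod 4068). Apply the extended Euclidean algorithm:
4068 = 3*1273 + 249
1273 = 5*249 + 28
249 = 8*28 + 25
28 = 1*25 + 3
25 = 8*3 + 1
3 = 3*1 + 0
Back-substitute:
1 = 25 − 8·3
1 = −8·28 + 9·25
1 = 9·249 − 80·28
1 = −80·1273 + 409·249
1 = 409·4068 − 1307·1273
So 1273·(-1307) ≡ 1 (mod 4068), hence d ≡ -1307 ≡ 2761 (mod 4068).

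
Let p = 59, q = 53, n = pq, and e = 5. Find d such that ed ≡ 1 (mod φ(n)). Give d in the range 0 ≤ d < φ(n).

2413

φ(n) = (p−1)(q−1) = 58·52 = 3016.
Need d with 5·d ≡ 1 (mod 3016). Apply the extended Euclidean algorithm:
3016 = 603*5 + 1
5 = 5*1 + 0
Back-substitute:
1 = 3016 − 603·5
So 5·(-603) ≡ 1 (mod 3016), hence d ≡ -603 ≡ 2413 (mod 3016).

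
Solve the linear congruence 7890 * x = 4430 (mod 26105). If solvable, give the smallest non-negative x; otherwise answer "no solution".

4315

First find gcd(7890, 26105):
26105 = 3*7890 + 2435
7890 = 3*2435 + 585
2435 = 4*585 + 95
585 = 6*95 + 15
95 = 6*15 + 5
15 = 3*5 + 0
gcd = 5 and 5 | 4430, so solutions exist. Divide through by 5: 1578x ≡ 886 (mod 5221).
Now find 1578⁻¹ mod 5221:
5221 = 3×1578 + 487
1578 = 3×487 + 117
487 = 4×117 + 19
117 = 6×19 + 3
19 = 6×3 + 1
3 = 3×1 + 0
Back-substitute:
1 = 19 − 6·3
1 = −6·117 + 37·19
1 = 37·487 − 154·117
1 = −154·1578 + 499·487
1 = 499·5221 − 1651·1578
So 1578·(-1651) ≡ 1 (mod 5221), i.e. 1578⁻¹ ≡ 3570.
Then x ≡ 3570·886 ≡ 4315 (mod 5221); the smallest non-negative solution is x = 4315.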